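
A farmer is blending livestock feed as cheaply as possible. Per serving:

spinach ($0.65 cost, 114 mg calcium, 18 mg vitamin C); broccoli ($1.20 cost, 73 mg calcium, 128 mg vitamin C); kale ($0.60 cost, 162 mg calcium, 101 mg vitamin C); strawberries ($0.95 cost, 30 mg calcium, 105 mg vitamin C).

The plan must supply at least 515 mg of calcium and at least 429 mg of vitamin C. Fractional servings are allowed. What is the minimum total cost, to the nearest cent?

With two linear requirements the optimum uses one or two foods; enumerate the corners.
spinach only: max(515/114, 429/18) = 23.83 servings → $15.49.
broccoli only: max(515/73, 429/128) = 7.055 servings → $8.47.
kale only: max(515/162, 429/101) = 4.248 servings → $2.55.
strawberries only: max(515/30, 429/105) = 17.17 servings → $16.31.
spinach + broccoli with both tight: 2.606 servings and 2.985 servings → $5.28.
spinach + kale with both targets exact would need a negative amount; discard.
spinach + strawberries with both tight: 3.605 servings and 3.468 servings → $5.64.
broccoli + kale with both tight: 1.308 servings and 2.589 servings → $3.12.
broccoli + strawberries: the both-tight solution has a negative serving — not a feasible corner.
kale + strawberries with both tight: 2.947 servings and 1.251 servings → $2.96.
Cheapest feasible corner: $2.55.

$2.55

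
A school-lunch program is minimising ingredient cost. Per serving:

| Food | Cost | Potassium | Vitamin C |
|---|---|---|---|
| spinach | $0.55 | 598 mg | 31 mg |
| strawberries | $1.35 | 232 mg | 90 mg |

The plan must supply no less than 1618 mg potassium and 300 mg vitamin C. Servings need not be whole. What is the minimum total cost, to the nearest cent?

For a min-cost LP with two ≥-constraints, a basic feasible solution has at most two positive variables.
spinach only: max(1618/598, 300/31) = 9.677 servings → $5.32.
strawberries only: max(1618/232, 300/90) = 6.974 servings → $9.42.
spinach + strawberries with both tight: 1.63 servings and 2.772 servings → $4.64.
The minimum over all feasible corners is $4.64.

$4.64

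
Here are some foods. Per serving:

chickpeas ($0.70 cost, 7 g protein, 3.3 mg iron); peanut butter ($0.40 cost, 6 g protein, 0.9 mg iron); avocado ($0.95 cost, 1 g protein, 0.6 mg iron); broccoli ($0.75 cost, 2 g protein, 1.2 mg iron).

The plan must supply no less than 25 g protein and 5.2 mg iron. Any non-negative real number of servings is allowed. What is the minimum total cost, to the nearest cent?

$1.82

Check every corner: each single food scaled to meet both minima, and each pair solved so both constraints bind.
chickpeas only: max(25/7, 5.2/3.3) = 3.571 servings → $2.50.
peanut butter only: max(25/6, 5.2/0.9) = 5.778 servings → $2.31.
avocado only: max(25/1, 5.2/0.6) = 25 servings → $23.75.
broccoli only: max(25/2, 5.2/1.2) = 12.5 servings → $9.38.
chickpeas + peanut butter with both tight: 0.6444 servings and 3.415 servings → $1.82.
chickpeas + avocado: the both-tight solution has a negative serving — not a feasible corner.
chickpeas + broccoli: intersection lies outside the first quadrant.
peanut butter + avocado with both tight: 3.63 servings and 3.222 servings → $4.51.
peanut butter + broccoli with both tight: 3.63 servings and 1.611 servings → $2.66.
avocado + broccoli (both tight): parallel constraints — no distinct corner.
The minimum over all feasible corners is $1.82.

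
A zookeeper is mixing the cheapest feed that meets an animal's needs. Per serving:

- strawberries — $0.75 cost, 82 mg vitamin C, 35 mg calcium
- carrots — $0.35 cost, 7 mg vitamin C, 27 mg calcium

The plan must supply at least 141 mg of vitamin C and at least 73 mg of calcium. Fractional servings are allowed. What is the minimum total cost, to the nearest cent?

strawberries only: max(141/82, 73/35) = 2.086 servings → $1.56.
carrots only: max(141/7, 73/27) = 20.14 servings → $7.05.
strawberries + carrots with both tight: 1.674 servings and 0.5338 servings → $1.44.
So the least-cost plan costs $1.44.

$1.44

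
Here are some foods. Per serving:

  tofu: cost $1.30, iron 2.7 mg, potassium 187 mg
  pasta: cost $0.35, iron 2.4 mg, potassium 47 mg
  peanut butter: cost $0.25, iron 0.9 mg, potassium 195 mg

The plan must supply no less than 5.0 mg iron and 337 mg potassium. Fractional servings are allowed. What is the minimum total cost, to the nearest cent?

A basic optimal solution has at most two foods positive. Try each food alone and each pair with both targets met exactly.
tofu only: max(5.0/2.7, 337/187) = 1.852 servings → $2.41.
pasta only: max(5.0/2.4, 337/47) = 7.17 servings → $2.51.
peanut butter only: max(5.0/0.9, 337/195) = 5.556 servings → $1.39.
tofu + pasta with both tight: 1.783 servings and 0.07797 servings → $2.34.
tofu + peanut butter with both targets exact would need a negative amount; discard.
pasta + peanut butter with both tight: 1.578 servings and 1.348 servings → $0.89.
So the least-cost plan costs $0.89.

$0.89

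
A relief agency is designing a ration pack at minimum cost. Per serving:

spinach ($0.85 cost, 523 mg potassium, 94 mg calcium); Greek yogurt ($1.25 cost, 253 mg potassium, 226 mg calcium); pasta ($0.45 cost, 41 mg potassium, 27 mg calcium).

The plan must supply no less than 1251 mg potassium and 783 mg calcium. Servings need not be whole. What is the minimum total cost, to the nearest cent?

$4.63

spinach only: max(1251/523, 783/94) = 8.33 servings → $7.08.
Greek yogurt only: max(1251/253, 783/226) = 4.945 servings → $6.18.
pasta only: max(1251/41, 783/27) = 30.51 servings → $13.73.
spinach + Greek yogurt with both tight: 0.8963 servings and 3.092 servings → $4.63.
spinach + pasta with both tight: 0.163 servings and 28.43 servings → $12.93.
Greek yogurt + pasta: the both-tight solution has a negative serving — not a feasible corner.
So the least-cost plan costs $4.63.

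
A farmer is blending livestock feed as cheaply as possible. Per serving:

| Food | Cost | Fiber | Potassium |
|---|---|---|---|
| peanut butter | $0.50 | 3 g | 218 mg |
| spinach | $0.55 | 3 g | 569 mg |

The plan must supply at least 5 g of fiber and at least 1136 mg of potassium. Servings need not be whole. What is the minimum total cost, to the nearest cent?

$1.10

peanut butter only: max(5/3, 1136/218) = 5.211 servings → $2.61.
spinach only: max(5/3, 1136/569) = 1.996 servings → $1.10.
peanut butter + spinach with both targets exact would need a negative amount; discard.
Cheapest feasible corner: $1.10.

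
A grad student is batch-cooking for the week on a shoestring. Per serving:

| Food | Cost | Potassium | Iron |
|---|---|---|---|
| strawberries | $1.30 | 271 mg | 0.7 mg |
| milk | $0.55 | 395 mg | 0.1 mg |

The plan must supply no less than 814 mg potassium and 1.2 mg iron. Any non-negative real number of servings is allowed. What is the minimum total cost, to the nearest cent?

$2.59

strawberries only: max(814/271, 1.2/0.7) = 3.004 servings → $3.90.
milk only: max(814/395, 1.2/0.1) = 12 servings → $6.60.
strawberries + milk with both tight: 1.574 servings and 0.9808 servings → $2.59.
Cheapest feasible corner: $2.59.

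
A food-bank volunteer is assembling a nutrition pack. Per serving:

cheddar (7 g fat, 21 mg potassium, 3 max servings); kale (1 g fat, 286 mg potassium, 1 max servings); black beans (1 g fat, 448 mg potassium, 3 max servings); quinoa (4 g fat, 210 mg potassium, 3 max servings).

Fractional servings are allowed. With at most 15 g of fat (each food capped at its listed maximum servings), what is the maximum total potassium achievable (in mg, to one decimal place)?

2207.5 mg

Potassium per g fat: black beans 448, kale 286, quinoa 52.5, cheddar 3.
Take 3 servings of black beans: uses 3 g fat, +1344.0 mg potassium (running total 1344.0 mg).
Take 1 serving of kale: uses 1 g fat, +286.0 mg potassium (running total 1630.0 mg).
Take 2.75 servings of quinoa: uses 11 g fat, +577.5 mg potassium (running total 2207.5 mg).
Greedy by best ratio exhausts the fat allowance optimally: 2207.5 mg.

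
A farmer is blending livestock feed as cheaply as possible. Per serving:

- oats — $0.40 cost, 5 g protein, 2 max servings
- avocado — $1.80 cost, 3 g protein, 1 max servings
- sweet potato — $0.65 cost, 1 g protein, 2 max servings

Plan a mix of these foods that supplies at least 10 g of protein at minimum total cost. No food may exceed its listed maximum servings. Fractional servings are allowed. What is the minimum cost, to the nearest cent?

Cost per g of protein: oats $0.0800, avocado $0.6000, sweet potato $0.6500.
Take 2 servings of oats: +10.0 g protein for $0.80 (total $0.80, still need 0.0 g).
Greedy by cheapest-per-g is optimal for a single linear constraint, so the minimum cost is $0.80.

$0.80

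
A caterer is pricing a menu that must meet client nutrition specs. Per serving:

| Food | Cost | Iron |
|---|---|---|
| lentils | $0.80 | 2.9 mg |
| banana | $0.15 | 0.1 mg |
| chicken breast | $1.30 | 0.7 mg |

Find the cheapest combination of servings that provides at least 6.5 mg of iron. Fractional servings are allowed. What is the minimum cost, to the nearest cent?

$1.79

Cost per mg of iron: lentils $0.2759, banana $1.5000, chicken breast $1.8571.
With no serving limits, use only lentils: 6.5 mg / 2.9 mg = 2.241 servings × $0.80 = $1.79.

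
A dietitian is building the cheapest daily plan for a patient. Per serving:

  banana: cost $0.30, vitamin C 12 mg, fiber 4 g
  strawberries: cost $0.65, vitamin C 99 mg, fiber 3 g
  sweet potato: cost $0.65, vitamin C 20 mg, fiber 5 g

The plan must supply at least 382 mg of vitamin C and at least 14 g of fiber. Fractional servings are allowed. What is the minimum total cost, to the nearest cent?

$2.66

Check every corner: each single food scaled to meet both minima, and each pair solved so both constraints bind.
banana only: max(382/12, 14/4) = 31.83 servings → $9.55.
strawberries only: max(382/99, 14/3) = 4.667 servings → $3.03.
sweet potato only: max(382/20, 14/5) = 19.1 servings → $12.41.
banana + strawberries with both tight: 0.6667 servings and 3.778 servings → $2.66.
banana + sweet potato: the both-tight solution has a negative serving — not a feasible corner.
strawberries + sweet potato with both tight: 3.747 servings and 0.5517 servings → $2.79.
So the least-cost plan costs $2.66.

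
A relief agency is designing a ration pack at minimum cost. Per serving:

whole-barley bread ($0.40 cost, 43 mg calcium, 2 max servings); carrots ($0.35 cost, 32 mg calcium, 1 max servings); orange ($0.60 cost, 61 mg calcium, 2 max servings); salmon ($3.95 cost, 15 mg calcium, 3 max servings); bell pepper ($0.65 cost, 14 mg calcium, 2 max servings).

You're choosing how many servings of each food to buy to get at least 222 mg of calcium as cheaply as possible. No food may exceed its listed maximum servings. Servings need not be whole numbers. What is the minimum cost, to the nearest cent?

Cost per mg of calcium: whole-barley bread $0.0093, orange $0.0098, carrots $0.0109, bell pepper $0.0464, salmon $0.2633.
Take 2 servings of whole-barley bread: +86.0 mg calcium for $0.80 (total $0.80, still need 136.0 mg).
Take 2 servings of orange: +122.0 mg calcium for $1.20 (total $2.00, still need 14.0 mg).
Take 0.4375 servings of carrots: +14.0 mg calcium for $0.15 (total $2.15, still need 0.0 mg).
Greedy by cheapest-per-mg is optimal for a single linear constraint, so the minimum cost is $2.15.

$2.15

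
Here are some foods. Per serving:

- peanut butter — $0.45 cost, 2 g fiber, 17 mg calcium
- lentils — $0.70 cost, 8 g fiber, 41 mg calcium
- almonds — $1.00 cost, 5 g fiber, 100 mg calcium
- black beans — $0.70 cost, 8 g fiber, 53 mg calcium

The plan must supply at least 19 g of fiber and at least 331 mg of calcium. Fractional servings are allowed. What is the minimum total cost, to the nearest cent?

$3.39

An LP optimum is at a vertex; with two nutrient constraints at most two foods are used. Check each candidate.
peanut butter only: max(19/2, 331/17) = 19.47 servings → $8.76.
lentils only: max(19/8, 331/41) = 8.073 servings → $5.65.
almonds only: max(19/5, 331/100) = 3.8 servings → $3.80.
black beans only: max(19/8, 331/53) = 6.245 servings → $4.37.
peanut butter + lentils: intersection lies outside the first quadrant.
peanut butter + almonds with both tight: 2.13 servings and 2.948 servings → $3.91.
peanut butter + black beans with both targets exact would need a negative amount; discard.
lentils + almonds with both tight: 0.4118 servings and 3.141 servings → $3.43.
lentils + black beans: the both-tight solution has a negative serving — not a feasible corner.
almonds + black beans with both tight: 3.067 servings and 0.4579 servings → $3.39.
Cheapest feasible corner: $3.39.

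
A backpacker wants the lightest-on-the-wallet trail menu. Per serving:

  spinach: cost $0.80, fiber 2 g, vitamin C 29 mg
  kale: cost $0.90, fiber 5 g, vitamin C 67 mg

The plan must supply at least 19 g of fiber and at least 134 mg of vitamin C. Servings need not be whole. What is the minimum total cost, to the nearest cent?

$3.42

The cheapest plan sits at a corner of the feasible region — with two constraints it uses at most two foods.
spinach only: max(19/2, 134/29) = 9.5 servings → $7.60.
kale only: max(19/5, 134/67) = 3.8 servings → $3.42.
spinach + kale: the both-tight solution has a negative serving — not a feasible corner.
The minimum over all feasible corners is $3.42.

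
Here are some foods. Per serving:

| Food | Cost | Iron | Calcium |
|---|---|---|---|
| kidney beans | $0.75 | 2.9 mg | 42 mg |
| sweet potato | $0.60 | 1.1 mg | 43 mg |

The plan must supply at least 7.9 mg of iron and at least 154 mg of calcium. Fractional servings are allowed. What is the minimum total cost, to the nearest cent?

The cheapest plan sits at a corner of the feasible region — with two constraints it uses at most two foods.
kidney beans only: max(7.9/2.9, 154/42) = 3.667 servings → $2.75.
sweet potato only: max(7.9/1.1, 154/43) = 7.182 servings → $4.31.
kidney beans + sweet potato with both tight: 2.169 servings and 1.462 servings → $2.50.
Cheapest feasible corner: $2.50.

$2.50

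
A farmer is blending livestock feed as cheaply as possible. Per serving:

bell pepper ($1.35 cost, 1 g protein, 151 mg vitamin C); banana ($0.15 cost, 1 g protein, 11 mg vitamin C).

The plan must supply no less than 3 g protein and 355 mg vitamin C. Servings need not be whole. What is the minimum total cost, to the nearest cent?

Two binding constraints pin down two serving amounts, so the optimal mix uses at most two foods. The candidates are each food alone (scaled to the tighter of protein/vitamin C) and each pair with both constraints tight.
bell pepper only: max(3/1, 355/151) = 3 servings → $4.05.
banana only: max(3/1, 355/11) = 32.27 servings → $4.84.
bell pepper + banana with both tight: 2.3 servings and 0.7 servings → $3.21.
The minimum over all feasible corners is $3.21.

$3.21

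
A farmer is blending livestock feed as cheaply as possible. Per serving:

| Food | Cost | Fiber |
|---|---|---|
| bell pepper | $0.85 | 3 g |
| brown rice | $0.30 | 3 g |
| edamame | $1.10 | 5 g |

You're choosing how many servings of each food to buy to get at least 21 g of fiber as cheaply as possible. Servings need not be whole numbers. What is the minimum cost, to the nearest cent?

$2.10

Cost per g of fiber: brown rice $0.1000, edamame $0.2200, bell pepper $0.2833.
With no serving limits, use only brown rice: 21 g / 3 g = 7 servings × $0.30 = $2.10.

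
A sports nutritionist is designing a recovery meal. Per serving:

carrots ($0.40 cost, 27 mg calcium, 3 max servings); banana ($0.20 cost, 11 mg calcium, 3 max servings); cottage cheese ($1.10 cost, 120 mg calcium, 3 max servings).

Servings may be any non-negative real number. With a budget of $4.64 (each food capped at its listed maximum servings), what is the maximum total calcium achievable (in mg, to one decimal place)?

448.7 mg

Calcium per dollar: cottage cheese 109.1, carrots 67.5, banana 55.
Take 3 servings of cottage cheese: spends $3.30, +360.0 mg calcium (running total 360.0 mg).
Take 3 servings of carrots: spends $1.20, +81.0 mg calcium (running total 441.0 mg).
Take 0.7 servings of banana: spends $0.14, +7.7 mg calcium (running total 448.7 mg).
Greedy by best ratio exhausts the cost allowance optimally: 448.7 mg.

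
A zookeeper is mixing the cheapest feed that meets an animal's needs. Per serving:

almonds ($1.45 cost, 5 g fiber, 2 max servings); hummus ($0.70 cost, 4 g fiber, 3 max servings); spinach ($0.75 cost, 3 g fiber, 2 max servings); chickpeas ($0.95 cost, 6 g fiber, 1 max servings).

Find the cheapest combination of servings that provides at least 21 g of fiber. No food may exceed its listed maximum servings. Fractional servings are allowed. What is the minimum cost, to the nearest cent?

Cost per g of fiber: chickpeas $0.1583, hummus $0.1750, spinach $0.2500, almonds $0.2900.
Take 1 serving of chickpeas: +6.0 g fiber for $0.95 (total $0.95, still need 15.0 g).
Take 3 servings of hummus: +12.0 g fiber for $2.10 (total $3.05, still need 3.0 g).
Take 1 serving of spinach: +3.0 g fiber for $0.75 (total $3.80, still need 0.0 g).
Filling from the cheapest source first is optimal under one linear minimum: $3.80.

$3.80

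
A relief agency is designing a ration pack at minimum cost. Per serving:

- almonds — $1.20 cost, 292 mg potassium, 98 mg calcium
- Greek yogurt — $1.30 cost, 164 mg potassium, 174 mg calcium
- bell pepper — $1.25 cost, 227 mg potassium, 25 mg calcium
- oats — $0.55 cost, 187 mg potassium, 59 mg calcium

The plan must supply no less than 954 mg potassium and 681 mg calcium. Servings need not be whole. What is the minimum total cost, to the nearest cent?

Check every corner: each single food scaled to meet both minima, and each pair solved so both constraints bind.
almonds only: max(954/292, 681/98) = 6.949 servings → $8.34.
Greek yogurt only: max(954/164, 681/174) = 5.817 servings → $7.56.
bell pepper only: max(954/227, 681/25) = 27.24 servings → $34.05.
oats only: max(954/187, 681/59) = 11.54 servings → $6.35.
almonds + Greek yogurt with both tight: 1.564 servings and 3.033 servings → $5.82.
almonds + bell pepper with both targets exact would need a negative amount; discard.
almonds + oats: intersection lies outside the first quadrant.
Greek yogurt + bell pepper with both tight: 3.693 servings and 1.534 servings → $6.72.
Greek yogurt + oats with both tight: 3.108 servings and 2.376 servings → $5.35.
bell pepper + oats: intersection lies outside the first quadrant.
The minimum over all feasible corners is $5.35.

$5.35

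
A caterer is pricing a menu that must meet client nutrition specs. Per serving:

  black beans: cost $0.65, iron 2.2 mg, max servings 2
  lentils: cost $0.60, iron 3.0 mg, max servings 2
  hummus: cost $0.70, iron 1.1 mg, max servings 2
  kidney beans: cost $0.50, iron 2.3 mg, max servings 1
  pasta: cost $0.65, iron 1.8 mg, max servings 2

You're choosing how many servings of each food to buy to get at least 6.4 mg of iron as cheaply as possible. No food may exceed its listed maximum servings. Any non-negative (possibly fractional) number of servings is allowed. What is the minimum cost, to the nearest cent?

$1.29

Cost per mg of iron: lentils $0.2000, kidney beans $0.2174, black beans $0.2955, pasta $0.3611, hummus $0.6364.
Take 2 servings of lentils: +6.0 mg iron for $1.20 (total $1.20, still need 0.4 mg).
Take 0.1739 servings of kidney beans: +0.4 mg iron for $0.09 (total $1.29, still need 0.0 mg).
Filling from the cheapest source first is optimal under one linear minimum: $1.29.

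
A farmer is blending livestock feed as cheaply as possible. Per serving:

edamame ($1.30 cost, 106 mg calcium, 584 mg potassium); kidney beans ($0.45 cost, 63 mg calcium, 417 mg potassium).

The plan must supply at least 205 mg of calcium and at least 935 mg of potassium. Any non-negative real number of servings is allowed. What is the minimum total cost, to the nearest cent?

Two binding constraints pin down two serving amounts, so the optimal mix uses at most two foods. The candidates are each food alone (scaled to the tighter of calcium/potassium) and each pair with both constraints tight.
edamame only: max(205/106, 935/584) = 1.934 servings → $2.51.
kidney beans only: max(205/63, 935/417) = 3.254 servings → $1.46.
edamame + kidney beans with both targets exact would need a negative amount; discard.
So the least-cost plan costs $1.46.

$1.46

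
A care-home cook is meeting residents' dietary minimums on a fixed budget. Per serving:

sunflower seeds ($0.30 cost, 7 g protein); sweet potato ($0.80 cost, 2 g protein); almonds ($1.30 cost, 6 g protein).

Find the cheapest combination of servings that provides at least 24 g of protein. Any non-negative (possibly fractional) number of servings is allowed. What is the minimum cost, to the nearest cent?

$1.03

Cost per g of protein: sunflower seeds $0.0429, almonds $0.2167, sweet potato $0.4000.
With no serving limits, use only sunflower seeds: 24 g / 7 g = 3.429 servings × $0.30 = $1.03.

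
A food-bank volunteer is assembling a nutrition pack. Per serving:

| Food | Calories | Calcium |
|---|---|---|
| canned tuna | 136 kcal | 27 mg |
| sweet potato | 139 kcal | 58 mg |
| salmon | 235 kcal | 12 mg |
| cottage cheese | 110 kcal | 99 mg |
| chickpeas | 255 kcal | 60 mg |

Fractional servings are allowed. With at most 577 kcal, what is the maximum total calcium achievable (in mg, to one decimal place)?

Calcium per kcal: cottage cheese 0.9, sweet potato 0.4173, chickpeas 0.2353, canned tuna 0.1985, salmon 0.05106.
With no serving limits, spend the whole calories allowance on cottage cheese: 577 kcal / 110 kcal × 99 mg = 519.3 mg.

519.3 mg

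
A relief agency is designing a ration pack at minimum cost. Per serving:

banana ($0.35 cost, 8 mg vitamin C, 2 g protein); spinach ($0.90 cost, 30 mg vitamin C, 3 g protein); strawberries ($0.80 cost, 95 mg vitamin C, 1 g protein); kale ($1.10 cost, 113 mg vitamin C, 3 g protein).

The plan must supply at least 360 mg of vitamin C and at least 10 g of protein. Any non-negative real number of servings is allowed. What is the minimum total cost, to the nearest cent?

$3.57

With two linear requirements the optimum uses one or two foods; enumerate the corners.
banana only: max(360/8, 10/2) = 45 servings → $15.75.
spinach only: max(360/30, 10/3) = 12 servings → $10.80.
strawberries only: max(360/95, 10/1) = 10 servings → $8.00.
kale only: max(360/113, 10/3) = 3.333 servings → $3.67.
banana + spinach: intersection lies outside the first quadrant.
banana + strawberries with both tight: 3.242 servings and 3.516 servings → $3.95.
banana + kale with both tight: 0.2475 servings and 3.168 servings → $3.57.
spinach + strawberries with both tight: 2.314 servings and 3.059 servings → $4.53.
spinach + kale with both tight: 0.2008 servings and 3.133 servings → $3.63.
strawberries + kale: intersection lies outside the first quadrant.
Cheapest feasible corner: $3.57.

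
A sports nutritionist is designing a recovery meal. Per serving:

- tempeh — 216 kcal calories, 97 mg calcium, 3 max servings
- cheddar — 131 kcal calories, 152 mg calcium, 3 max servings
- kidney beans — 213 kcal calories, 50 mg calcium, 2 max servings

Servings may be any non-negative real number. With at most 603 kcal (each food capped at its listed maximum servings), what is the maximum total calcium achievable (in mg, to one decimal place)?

550.3 mg

Calcium per kcal: cheddar 1.16, tempeh 0.4491, kidney beans 0.2347.
Take 3 servings of cheddar: uses 393 kcal, +456.0 mg calcium (running total 456.0 mg).
Take 0.9722 servings of tempeh: uses 210 kcal, +94.3 mg calcium (running total 550.3 mg).
Filling greedily by calcium-per-kcal is optimal for one linear limit, giving 550.3 mg.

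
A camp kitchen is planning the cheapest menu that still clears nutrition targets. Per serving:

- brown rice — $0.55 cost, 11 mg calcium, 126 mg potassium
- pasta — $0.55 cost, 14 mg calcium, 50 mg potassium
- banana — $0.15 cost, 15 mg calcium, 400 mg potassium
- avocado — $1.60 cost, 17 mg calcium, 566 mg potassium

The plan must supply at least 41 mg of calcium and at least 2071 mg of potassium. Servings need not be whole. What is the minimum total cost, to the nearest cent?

For a min-cost LP with two ≥-constraints, a basic feasible solution has at most two positive variables.
brown rice only: max(41/11, 2071/126) = 16.44 servings → $9.04.
pasta only: max(41/14, 2071/50) = 41.42 servings → $22.78.
banana only: max(41/15, 2071/400) = 5.178 servings → $0.78.
avocado only: max(41/17, 2071/566) = 3.659 servings → $5.85.
brown rice + pasta: intersection lies outside the first quadrant.
brown rice + banana with both targets exact would need a negative amount; discard.
brown rice + avocado: intersection lies outside the first quadrant.
pasta + banana: the both-tight solution has a negative serving — not a feasible corner.
pasta + avocado with both targets exact would need a negative amount; discard.
banana + avocado with both targets exact would need a negative amount; discard.
So the least-cost plan costs $0.78.

$0.78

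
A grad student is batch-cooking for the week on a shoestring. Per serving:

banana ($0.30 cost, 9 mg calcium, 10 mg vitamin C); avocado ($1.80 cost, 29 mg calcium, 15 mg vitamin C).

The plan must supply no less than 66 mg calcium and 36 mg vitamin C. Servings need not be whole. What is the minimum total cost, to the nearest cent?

banana only: max(66/9, 36/10) = 7.333 servings → $2.20.
avocado only: max(66/29, 36/15) = 2.4 servings → $4.32.
banana + avocado with both tight: 0.3484 servings and 2.168 servings → $4.01.
Cheapest feasible corner: $2.20.

$2.20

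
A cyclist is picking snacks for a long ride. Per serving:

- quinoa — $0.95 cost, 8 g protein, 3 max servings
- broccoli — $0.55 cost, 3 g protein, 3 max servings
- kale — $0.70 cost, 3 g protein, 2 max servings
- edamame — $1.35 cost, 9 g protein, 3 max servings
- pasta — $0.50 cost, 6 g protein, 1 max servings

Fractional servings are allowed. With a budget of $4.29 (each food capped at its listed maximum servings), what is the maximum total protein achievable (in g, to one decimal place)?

Protein per dollar: pasta 12, quinoa 8.421, edamame 6.667, broccoli 5.455, kale 4.286.
Take 1 serving of pasta: spends $0.50, +6.0 g protein (running total 6.0 g).
Take 3 servings of quinoa: spends $2.85, +24.0 g protein (running total 30.0 g).
Take 0.6963 servings of edamame: spends $0.94, +6.3 g protein (running total 36.3 g).
Filling greedily by protein-per-dollar is optimal for one linear limit, giving 36.3 g.

36.3 g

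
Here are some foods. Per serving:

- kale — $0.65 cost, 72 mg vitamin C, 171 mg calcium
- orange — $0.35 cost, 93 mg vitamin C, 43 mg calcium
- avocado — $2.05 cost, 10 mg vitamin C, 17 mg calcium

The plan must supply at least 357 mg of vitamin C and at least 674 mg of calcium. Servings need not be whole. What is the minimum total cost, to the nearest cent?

$2.74

kale only: max(357/72, 674/171) = 4.958 servings → $3.22.
orange only: max(357/93, 674/43) = 15.67 servings → $5.49.
avocado only: max(357/10, 674/17) = 39.65 servings → $81.28.
kale + orange with both tight: 3.696 servings and 0.9775 servings → $2.74.
kale + avocado with both tight: 1.381 servings and 25.76 servings → $53.70.
orange + avocado: the both-tight solution has a negative serving — not a feasible corner.
Cheapest feasible corner: $2.74.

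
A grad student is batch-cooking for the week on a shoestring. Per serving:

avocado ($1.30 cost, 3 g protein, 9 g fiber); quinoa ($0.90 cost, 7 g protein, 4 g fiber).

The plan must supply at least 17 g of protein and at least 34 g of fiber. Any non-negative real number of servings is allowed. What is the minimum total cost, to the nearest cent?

$5.23

An LP optimum is at a vertex; with two nutrient constraints at most two foods are used. Check each candidate.
avocado only: max(17/3, 34/9) = 5.667 servings → $7.37.
quinoa only: max(17/7, 34/4) = 8.5 servings → $7.65.
avocado + quinoa with both tight: 3.333 servings and 1 serving → $5.23.
The minimum over all feasible corners is $5.23.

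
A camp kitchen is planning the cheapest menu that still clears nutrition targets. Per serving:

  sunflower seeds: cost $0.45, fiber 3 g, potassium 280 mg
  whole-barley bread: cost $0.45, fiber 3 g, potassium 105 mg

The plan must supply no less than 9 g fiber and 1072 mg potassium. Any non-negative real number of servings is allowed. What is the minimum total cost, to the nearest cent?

$1.72

Minimising a linear cost over {fiber ≥ 9, potassium ≥ 1072, servings ≥ 0} — the optimum is at a vertex, using one or two foods.
sunflower seeds only: max(9/3, 1072/280) = 3.829 servings → $1.72.
whole-barley bread only: max(9/3, 1072/105) = 10.21 servings → $4.59.
sunflower seeds + whole-barley bread with both targets exact would need a negative amount; discard.
Cheapest feasible corner: $1.72.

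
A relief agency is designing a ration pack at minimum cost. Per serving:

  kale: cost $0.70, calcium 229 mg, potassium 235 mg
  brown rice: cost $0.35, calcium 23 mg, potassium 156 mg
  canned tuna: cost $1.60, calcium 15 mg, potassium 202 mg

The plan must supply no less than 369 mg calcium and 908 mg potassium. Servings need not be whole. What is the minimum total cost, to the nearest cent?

A basic optimal solution has at most two foods positive. Try each food alone and each pair with both targets met exactly.
kale only: max(369/229, 908/235) = 3.864 servings → $2.70.
brown rice only: max(369/23, 908/156) = 16.04 servings → $5.62.
canned tuna only: max(369/15, 908/202) = 24.6 servings → $39.36.
kale + brown rice with both tight: 1.21 servings and 3.998 servings → $2.25.
kale + canned tuna with both tight: 1.426 servings and 2.837 servings → $5.54.
brown rice + canned tuna: intersection lies outside the first quadrant.
Cheapest feasible corner: $2.25.

$2.25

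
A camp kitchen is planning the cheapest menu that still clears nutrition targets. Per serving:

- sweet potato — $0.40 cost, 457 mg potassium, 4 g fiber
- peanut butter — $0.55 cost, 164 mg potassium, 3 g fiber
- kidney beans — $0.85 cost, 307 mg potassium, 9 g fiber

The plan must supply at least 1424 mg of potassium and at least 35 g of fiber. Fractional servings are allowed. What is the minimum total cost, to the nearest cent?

For a min-cost LP with two ≥-constraints, a basic feasible solution has at most two positive variables.
sweet potato only: max(1424/457, 35/4) = 8.75 servings → $3.50.
peanut butter only: max(1424/164, 35/3) = 11.67 servings → $6.42.
kidney beans only: max(1424/307, 35/9) = 4.638 servings → $3.94.
sweet potato + peanut butter: intersection lies outside the first quadrant.
sweet potato + kidney beans with both tight: 0.7179 servings and 3.57 servings → $3.32.
peanut butter + kidney beans with both tight: 3.732 servings and 2.645 servings → $4.30.
Cheapest feasible corner: $3.32.

$3.32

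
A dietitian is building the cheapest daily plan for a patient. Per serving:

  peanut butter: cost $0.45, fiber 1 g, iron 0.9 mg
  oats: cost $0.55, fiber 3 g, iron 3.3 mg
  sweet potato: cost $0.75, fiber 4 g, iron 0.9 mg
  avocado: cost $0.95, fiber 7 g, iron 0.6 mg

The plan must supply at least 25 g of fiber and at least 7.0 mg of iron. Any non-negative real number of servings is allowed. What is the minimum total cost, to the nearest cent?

At the optimum either one food covers both requirements or two foods hit both targets exactly; no other combination can be cheaper.
peanut butter only: max(25/1, 7.0/0.9) = 25 servings → $11.25.
oats only: max(25/3, 7.0/3.3) = 8.333 servings → $4.58.
sweet potato only: max(25/4, 7.0/0.9) = 7.778 servings → $5.83.
avocado only: max(25/7, 7.0/0.6) = 11.67 servings → $11.08.
peanut butter + oats: intersection lies outside the first quadrant.
peanut butter + sweet potato with both tight: 2.037 servings and 5.741 servings → $5.22.
peanut butter + avocado with both tight: 5.965 servings and 2.719 servings → $5.27.
oats + sweet potato with both tight: 0.5238 servings and 5.857 servings → $4.68.
oats + avocado with both tight: 1.596 servings and 2.887 servings → $3.62.
sweet potato + avocado: intersection lies outside the first quadrant.
The minimum over all feasible corners is $3.62.

$3.62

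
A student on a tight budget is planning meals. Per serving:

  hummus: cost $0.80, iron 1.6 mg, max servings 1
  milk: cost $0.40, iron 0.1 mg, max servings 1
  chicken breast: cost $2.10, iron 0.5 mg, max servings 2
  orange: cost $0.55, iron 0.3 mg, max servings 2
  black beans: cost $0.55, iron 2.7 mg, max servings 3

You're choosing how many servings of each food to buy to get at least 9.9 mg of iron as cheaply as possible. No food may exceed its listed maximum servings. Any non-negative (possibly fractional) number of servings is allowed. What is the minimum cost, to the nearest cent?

$2.82

Cost per mg of iron: black beans $0.2037, hummus $0.5000, orange $1.8333, milk $4.0000, chicken breast $4.2000.
Take 3 servings of black beans: +8.1 mg iron for $1.65 (total $1.65, still need 1.8 mg).
Take 1 serving of hummus: +1.6 mg iron for $0.80 (total $2.45, still need 0.2 mg).
Take 0.6667 servings of orange: +0.2 mg iron for $0.37 (total $2.82, still need 0.0 mg).
Filling from the cheapest source first is optimal under one linear minimum: $2.82.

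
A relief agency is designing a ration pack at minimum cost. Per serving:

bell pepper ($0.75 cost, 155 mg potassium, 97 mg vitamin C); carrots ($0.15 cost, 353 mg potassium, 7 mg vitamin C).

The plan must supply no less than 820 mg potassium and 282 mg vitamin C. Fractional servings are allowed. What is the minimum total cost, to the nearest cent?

The cheapest plan sits at a corner of the feasible region — with two constraints it uses at most two foods.
bell pepper only: max(820/155, 282/97) = 5.29 servings → $3.97.
carrots only: max(820/353, 282/7) = 40.29 servings → $6.04.
bell pepper + carrots with both tight: 2.829 servings and 1.081 servings → $2.28.
So the least-cost plan costs $2.28.

$2.28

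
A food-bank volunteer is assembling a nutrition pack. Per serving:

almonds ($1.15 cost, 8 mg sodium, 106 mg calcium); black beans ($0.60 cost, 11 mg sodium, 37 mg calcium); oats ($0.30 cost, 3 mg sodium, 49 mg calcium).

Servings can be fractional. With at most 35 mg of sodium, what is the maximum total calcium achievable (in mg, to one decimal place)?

571.7 mg

Calcium per mg sodium: oats 16.33, almonds 13.25, black beans 3.364.
With no serving limits, spend the whole sodium allowance on oats: 35 mg / 3 mg × 49 mg = 571.7 mg.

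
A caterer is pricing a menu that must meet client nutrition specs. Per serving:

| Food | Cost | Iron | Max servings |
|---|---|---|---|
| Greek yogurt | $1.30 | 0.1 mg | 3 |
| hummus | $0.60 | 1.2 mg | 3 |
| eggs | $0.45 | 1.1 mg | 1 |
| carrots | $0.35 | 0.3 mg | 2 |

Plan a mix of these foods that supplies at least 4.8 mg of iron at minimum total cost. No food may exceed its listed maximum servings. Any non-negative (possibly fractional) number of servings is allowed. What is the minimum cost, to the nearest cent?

Cost per mg of iron: eggs $0.4091, hummus $0.5000, carrots $1.1667, Greek yogurt $13.0000.
Take 1 serving of eggs: +1.1 mg iron for $0.45 (total $0.45, still need 3.7 mg).
Take 3 servings of hummus: +3.6 mg iron for $1.80 (total $2.25, still need 0.1 mg).
Take 0.3333 servings of carrots: +0.1 mg iron for $0.12 (total $2.37, still need 0.0 mg).
Greedy by cheapest-per-mg is optimal for a single linear constraint, so the minimum cost is $2.37.

$2.37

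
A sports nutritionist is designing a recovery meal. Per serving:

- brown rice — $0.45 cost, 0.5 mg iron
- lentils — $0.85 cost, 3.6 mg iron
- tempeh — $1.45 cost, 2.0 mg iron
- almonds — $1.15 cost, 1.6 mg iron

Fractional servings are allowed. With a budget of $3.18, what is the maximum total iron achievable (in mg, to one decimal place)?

Iron per dollar: lentils 4.235, almonds 1.391, tempeh 1.379, brown rice 1.111.
With no serving limits, spend the whole cost allowance on lentils: $3.18 / $0.85 × 3.6 mg = 13.5 mg.

13.5 mg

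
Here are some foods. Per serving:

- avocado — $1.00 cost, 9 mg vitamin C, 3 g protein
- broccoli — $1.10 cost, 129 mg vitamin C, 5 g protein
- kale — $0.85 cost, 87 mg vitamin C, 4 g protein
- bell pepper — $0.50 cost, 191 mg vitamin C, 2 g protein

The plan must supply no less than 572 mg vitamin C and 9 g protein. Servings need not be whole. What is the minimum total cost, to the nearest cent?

Compare the cost at each extreme point of the feasible region.
avocado only: max(572/9, 9/3) = 63.56 servings → $63.56.
broccoli only: max(572/129, 9/5) = 4.434 servings → $4.88.
kale only: max(572/87, 9/4) = 6.575 servings → $5.59.
bell pepper only: max(572/191, 9/2) = 4.5 servings → $2.25.
avocado + broccoli: intersection lies outside the first quadrant.
avocado + kale with both targets exact would need a negative amount; discard.
avocado + bell pepper with both tight: 1.036 servings and 2.946 servings → $2.51.
broccoli + kale: the both-tight solution has a negative serving — not a feasible corner.
broccoli + bell pepper with both tight: 0.825 servings and 2.438 servings → $2.13.
kale + bell pepper with both tight: 0.9746 servings and 2.551 servings → $2.10.
So the least-cost plan costs $2.10.

$2.10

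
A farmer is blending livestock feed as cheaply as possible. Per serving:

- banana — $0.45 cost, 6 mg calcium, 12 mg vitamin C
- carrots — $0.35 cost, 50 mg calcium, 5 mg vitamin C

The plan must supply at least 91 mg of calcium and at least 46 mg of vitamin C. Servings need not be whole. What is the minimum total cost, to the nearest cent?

banana only: max(91/6, 46/12) = 15.17 servings → $6.83.
carrots only: max(91/50, 46/5) = 9.2 servings → $3.22.
banana + carrots with both tight: 3.237 servings and 1.432 servings → $1.96.
The minimum over all feasible corners is $1.96.

$1.96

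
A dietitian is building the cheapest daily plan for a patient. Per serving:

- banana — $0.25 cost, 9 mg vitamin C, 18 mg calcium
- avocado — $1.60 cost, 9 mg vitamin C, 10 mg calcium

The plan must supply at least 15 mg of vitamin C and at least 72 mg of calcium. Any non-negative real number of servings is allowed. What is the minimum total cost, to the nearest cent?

Two binding constraints pin down two serving amounts, so the optimal mix uses at most two foods. The candidates are each food alone (scaled to the tighter of vitamin C/calcium) and each pair with both constraints tight.
banana only: max(15/9, 72/18) = 4 servings → $1.00.
avocado only: max(15/9, 72/10) = 7.2 servings → $11.52.
banana + avocado with both targets exact would need a negative amount; discard.
The minimum over all feasible corners is $1.00.

$1.00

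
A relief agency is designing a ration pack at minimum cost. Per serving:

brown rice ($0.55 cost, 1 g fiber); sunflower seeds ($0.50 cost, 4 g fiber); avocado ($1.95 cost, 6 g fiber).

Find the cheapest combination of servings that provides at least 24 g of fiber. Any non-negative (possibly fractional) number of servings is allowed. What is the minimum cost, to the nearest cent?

Cost per g of fiber: sunflower seeds $0.1250, avocado $0.3250, brown rice $0.5500.
With no serving limits, use only sunflower seeds: 24 g / 4 g = 6 servings × $0.50 = $3.00.

$3.00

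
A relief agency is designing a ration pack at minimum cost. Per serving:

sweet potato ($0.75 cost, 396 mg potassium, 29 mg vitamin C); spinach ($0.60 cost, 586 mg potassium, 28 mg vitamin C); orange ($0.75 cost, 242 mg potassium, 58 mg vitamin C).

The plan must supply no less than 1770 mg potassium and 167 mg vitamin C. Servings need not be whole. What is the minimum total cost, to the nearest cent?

Check every corner: each single food scaled to meet both minima, and each pair solved so both constraints bind.
sweet potato only: max(1770/396, 167/29) = 5.759 servings → $4.32.
spinach only: max(1770/586, 167/28) = 5.964 servings → $3.58.
orange only: max(1770/242, 167/58) = 7.314 servings → $5.49.
sweet potato + spinach: intersection lies outside the first quadrant.
sweet potato + orange with both tight: 3.903 servings and 0.928 servings → $3.62.
spinach + orange with both tight: 2.287 servings and 1.775 servings → $2.70.
Cheapest feasible corner: $2.70.

$2.70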